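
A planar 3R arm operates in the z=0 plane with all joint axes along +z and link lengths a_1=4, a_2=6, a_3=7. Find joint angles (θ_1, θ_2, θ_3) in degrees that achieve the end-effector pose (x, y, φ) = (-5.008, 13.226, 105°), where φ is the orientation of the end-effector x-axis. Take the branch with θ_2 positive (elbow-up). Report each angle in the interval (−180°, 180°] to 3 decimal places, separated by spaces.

60.004 89.993 -44.997

wrist centre = target − a_3·(cos φ, sin φ) = (-3.1963, 6.4645)
cos θ_2 = (52.0061−4²−6²)/(2·4·6) = 0.0001; θ_2 = 89.9927° (elbow-up)
β = atan2(6.4645,-3.1963) = 116.3093°; ψ = atan2(6.0000,4.0008) = 56.3049°
θ_1 = β − ψ = 60.0044°
θ_3 = φ − θ_1 − θ_2 = -44.9971° (wrapped to (-180°,180°])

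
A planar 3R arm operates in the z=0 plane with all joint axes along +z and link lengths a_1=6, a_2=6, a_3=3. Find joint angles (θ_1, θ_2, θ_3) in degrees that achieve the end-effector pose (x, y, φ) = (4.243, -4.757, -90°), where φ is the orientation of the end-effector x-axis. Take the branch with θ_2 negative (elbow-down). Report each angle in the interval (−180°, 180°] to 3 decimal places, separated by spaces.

45.005 -134.998 -0.007

wrist centre = target − a_3·(cos φ, sin φ) = (4.2430, -1.7570)
cos θ_2 = (21.0901−6²−6²)/(2·6·6) = -0.7071; θ_2 = -134.9980° (elbow-down)
β = atan2(-1.7570,4.2430) = -22.4941°; ψ = atan2(-4.2428,1.7575) = -67.4990°
θ_1 = β − ψ = 45.0049°
θ_3 = φ − θ_1 − θ_2 = -0.0069° (wrapped to (-180°,180°])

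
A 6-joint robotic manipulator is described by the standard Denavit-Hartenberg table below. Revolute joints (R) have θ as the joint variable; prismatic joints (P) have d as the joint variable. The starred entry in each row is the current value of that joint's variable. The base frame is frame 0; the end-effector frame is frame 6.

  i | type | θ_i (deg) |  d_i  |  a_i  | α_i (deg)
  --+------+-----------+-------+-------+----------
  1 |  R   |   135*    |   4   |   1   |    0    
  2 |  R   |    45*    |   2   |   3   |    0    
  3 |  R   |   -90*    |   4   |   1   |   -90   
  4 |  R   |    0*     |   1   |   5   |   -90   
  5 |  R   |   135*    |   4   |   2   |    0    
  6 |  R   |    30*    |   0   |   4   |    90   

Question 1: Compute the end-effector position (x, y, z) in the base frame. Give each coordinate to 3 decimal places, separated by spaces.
-2.258 1.429 6.000

after link 1: o_1 = (-0.7071, 0.7071, 4.0000)
after link 2: o_2 = (-3.7071, 0.7071, 6.0000)
after link 3: o_3 = (-3.7071, 1.7071, 10.0000)
after link 4: o_4 = (-4.7071, 6.7071, 10.0000)
after link 5: o_5 = (-3.2929, 5.2929, 6.0000)
after link 6: o_6 = (-2.2576, 1.4292, 6.0000)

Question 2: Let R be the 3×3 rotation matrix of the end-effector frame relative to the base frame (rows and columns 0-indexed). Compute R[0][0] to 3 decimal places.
End-effector x-axis (col 0 of R) = (0.2588,-0.9659,-0.0000)
R[0][0] = 0.2588

0.259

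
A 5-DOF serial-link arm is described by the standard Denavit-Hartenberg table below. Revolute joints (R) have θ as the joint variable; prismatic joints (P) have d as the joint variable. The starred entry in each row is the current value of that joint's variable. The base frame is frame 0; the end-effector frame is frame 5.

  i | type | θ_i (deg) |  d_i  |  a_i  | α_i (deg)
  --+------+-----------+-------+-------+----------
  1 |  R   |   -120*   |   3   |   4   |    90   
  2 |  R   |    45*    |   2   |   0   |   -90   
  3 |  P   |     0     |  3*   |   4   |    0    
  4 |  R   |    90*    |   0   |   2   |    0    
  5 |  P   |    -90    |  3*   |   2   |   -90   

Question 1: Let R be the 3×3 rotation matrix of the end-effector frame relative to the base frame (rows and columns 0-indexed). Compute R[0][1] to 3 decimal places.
End-effector y-axis (col 1 of R) = (-0.3536,-0.6124,-0.7071)
R[0][1] = -0.3536

-0.354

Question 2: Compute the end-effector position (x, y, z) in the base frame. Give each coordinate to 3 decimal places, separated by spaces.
after link 1: o_1 = (-2.0000, -3.4641, 3.0000)
after link 2: o_2 = (-3.7321, -2.4641, 3.0000)
after link 3: o_3 = (-4.0856, -3.0765, 7.9497)
after link 4: o_4 = (-2.3536, -4.0765, 7.9497)
after link 5: o_5 = (-2.0000, -3.4641, 11.4853)

-2.000 -3.464 11.485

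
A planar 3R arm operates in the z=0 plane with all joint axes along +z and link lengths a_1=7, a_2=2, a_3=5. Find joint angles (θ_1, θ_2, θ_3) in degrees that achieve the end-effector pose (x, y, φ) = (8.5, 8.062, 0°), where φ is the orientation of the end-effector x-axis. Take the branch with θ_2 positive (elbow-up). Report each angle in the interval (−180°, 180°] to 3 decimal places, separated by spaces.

wrist centre = target − a_3·(cos φ, sin φ) = (3.5000, 8.0620)
cos θ_2 = (77.2458−7²−2²)/(2·7·2) = 0.8659; θ_2 = 30.0117° (elbow-up)
β = atan2(8.0620,3.5000) = 66.5326°; ψ = atan2(1.0004,8.7318) = 6.5355°
θ_1 = β − ψ = 59.9971°
θ_3 = φ − θ_1 − θ_2 = -90.0088° (wrapped to (-180°,180°])

59.997 30.012 -90.009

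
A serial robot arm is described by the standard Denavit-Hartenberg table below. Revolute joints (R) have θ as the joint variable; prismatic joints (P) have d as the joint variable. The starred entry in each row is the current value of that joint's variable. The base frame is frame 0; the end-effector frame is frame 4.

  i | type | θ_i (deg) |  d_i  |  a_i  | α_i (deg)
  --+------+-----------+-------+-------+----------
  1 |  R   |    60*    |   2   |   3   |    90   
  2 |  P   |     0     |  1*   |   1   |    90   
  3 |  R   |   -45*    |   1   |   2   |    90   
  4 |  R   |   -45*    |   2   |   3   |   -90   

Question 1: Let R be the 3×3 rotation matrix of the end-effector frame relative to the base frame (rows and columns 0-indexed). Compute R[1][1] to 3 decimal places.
End-effector y-axis (col 1 of R) = (0.9659,0.2588,0.0000)
R[1][1] = 0.2588

0.259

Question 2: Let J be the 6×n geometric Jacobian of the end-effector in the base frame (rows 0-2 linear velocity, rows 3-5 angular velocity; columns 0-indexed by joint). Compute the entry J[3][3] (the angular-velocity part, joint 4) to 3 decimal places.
axis z_3 = (-0.9659,-0.2588,-0.0000); lever o_n−o_3 = (-2.4809,1.5314,2.1213)
cross product → J_v[:, 3] = (-0.5490,2.0490,-2.1213)
J_ω[:, 3] = z_3
entry J[3][3] = -0.9659

-0.966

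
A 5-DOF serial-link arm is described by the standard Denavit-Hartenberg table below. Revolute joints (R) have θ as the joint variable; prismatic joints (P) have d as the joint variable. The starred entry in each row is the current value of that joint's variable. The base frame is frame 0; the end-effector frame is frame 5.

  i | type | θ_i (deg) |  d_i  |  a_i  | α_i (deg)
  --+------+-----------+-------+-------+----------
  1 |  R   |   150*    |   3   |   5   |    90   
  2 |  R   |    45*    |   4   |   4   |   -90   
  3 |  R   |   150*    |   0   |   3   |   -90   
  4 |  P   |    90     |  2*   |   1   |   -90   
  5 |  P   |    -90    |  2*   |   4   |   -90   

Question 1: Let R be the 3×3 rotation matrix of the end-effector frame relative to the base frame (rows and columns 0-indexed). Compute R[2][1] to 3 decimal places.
End-effector y-axis (col 1 of R) = (0.2803,-0.7392,-0.6124)
R[2][1] = -0.6124

-0.612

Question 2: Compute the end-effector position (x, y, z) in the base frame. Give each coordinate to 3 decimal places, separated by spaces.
after link 1: o_1 = (-4.3301, 2.5000, 3.0000)
after link 2: o_2 = (-4.7796, 7.3783, 5.8284)
after link 3: o_3 = (-3.9386, 5.1607, 3.9913)
after link 4: o_4 = (-3.0726, 6.6607, 2.5771)
after link 5: o_5 = (-0.6765, 10.4320, 2.3876)

-0.676 10.432 2.388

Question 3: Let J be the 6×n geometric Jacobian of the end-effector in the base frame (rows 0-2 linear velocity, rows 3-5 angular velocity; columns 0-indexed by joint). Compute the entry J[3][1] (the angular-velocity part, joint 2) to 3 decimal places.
0.500

axis z_1 = (0.5000,0.8660,0.0000); lever o_n−o_1 = (3.6537,7.9320,-0.6124)
cross product → J_v[:, 1] = (-0.5303,0.3062,0.8018)
J_ω[:, 1] = z_1
entry J[3][1] = 0.5000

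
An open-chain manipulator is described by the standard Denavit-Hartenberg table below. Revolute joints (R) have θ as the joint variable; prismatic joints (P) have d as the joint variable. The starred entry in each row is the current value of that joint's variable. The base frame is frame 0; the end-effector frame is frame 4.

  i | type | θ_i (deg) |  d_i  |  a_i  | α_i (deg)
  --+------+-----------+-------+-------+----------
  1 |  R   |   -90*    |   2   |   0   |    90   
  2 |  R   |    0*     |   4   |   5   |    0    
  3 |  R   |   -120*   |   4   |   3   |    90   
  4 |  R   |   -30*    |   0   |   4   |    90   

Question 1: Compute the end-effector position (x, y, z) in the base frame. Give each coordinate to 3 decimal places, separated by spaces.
-6.000 -1.768 -3.598

after link 1: o_1 = (0.0000, 0.0000, 2.0000)
after link 2: o_2 = (-4.0000, -5.0000, 2.0000)
after link 3: o_3 = (-8.0000, -3.5000, -0.5981)
after link 4: o_4 = (-6.0000, -1.7679, -3.5981)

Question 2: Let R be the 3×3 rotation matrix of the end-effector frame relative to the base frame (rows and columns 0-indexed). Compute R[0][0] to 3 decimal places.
0.500

End-effector x-axis (col 0 of R) = (0.5000,0.4330,-0.7500)
R[0][0] = 0.5000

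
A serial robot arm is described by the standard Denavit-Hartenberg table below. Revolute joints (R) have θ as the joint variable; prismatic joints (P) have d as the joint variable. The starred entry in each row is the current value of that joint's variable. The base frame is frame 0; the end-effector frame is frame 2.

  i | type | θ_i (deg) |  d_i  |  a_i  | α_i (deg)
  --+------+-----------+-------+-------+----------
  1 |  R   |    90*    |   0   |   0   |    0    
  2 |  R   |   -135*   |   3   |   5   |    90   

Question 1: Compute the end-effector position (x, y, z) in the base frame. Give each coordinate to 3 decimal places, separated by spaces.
3.536 -3.536 3.000

after link 1: o_1 = (0.0000, 0.0000, 0.0000)
after link 2: o_2 = (3.5355, -3.5355, 3.0000)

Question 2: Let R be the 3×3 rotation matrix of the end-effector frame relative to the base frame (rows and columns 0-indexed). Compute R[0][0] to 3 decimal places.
0.707

End-effector x-axis (col 0 of R) = (0.7071,-0.7071,0.0000)
R[0][0] = 0.7071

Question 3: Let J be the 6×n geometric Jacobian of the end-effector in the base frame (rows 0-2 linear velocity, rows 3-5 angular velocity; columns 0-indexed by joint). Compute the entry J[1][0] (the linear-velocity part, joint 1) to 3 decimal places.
axis z_0 = ẑ; lever o_n−o_0 = (3.5355,-3.5355,3.0000)
cross product → J_v[:, 0] = (3.5355,3.5355,-0.0000)
J_ω[:, 0] = z_0
entry J[1][0] = 3.5355

3.536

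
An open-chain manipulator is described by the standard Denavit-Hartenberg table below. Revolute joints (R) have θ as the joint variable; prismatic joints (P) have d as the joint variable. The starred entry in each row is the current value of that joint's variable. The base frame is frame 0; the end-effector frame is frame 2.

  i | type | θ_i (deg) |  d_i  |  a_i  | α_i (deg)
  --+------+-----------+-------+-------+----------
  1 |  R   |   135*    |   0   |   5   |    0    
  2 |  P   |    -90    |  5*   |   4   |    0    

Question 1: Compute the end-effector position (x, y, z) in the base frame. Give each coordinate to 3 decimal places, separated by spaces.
-0.707 6.364 5.000

after link 1: o_1 = (-3.5355, 3.5355, 0.0000)
after link 2: o_2 = (-0.7071, 6.3640, 5.0000)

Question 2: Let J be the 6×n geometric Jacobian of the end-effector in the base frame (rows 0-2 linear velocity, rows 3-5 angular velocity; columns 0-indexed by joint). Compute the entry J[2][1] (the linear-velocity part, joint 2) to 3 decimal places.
prismatic axis z_1 = (0.0000,0.0000,1.0000)
J_v[:, 1] = z_1; J_ω[:, 1] = (0,0,0)
entry J[2][1] = 1.0000

1.000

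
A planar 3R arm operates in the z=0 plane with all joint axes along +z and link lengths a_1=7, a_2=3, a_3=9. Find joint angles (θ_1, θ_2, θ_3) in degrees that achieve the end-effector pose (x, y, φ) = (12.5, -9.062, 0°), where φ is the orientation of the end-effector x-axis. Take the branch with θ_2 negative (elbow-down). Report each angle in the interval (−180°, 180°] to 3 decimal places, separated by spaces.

-59.997 -30.009 90.006

wrist centre = target − a_3·(cos φ, sin φ) = (3.5000, -9.0620)
cos θ_2 = (94.3698−7²−3²)/(2·7·3) = 0.8659; θ_2 = -30.0088° (elbow-down)
β = atan2(-9.0620,3.5000) = -68.8820°; ψ = atan2(-1.5004,9.5978) = -8.8849°
θ_1 = β − ψ = -59.9971°
θ_3 = φ − θ_1 − θ_2 = 90.0059° (wrapped to (-180°,180°])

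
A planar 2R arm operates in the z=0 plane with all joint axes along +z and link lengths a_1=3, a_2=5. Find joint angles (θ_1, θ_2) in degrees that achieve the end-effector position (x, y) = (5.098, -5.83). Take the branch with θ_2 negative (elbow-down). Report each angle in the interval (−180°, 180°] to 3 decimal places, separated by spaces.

-29.994 -30.009

cos θ_2 = (59.9785−3²−5²)/(2·3·5) = 0.8660; θ_2 = -30.0086° (elbow-down)
β = atan2(-5.8300,5.0980) = -48.8322°; ψ = atan2(-2.5007,7.3298) = -18.8378°
θ_1 = β − ψ = -29.9943°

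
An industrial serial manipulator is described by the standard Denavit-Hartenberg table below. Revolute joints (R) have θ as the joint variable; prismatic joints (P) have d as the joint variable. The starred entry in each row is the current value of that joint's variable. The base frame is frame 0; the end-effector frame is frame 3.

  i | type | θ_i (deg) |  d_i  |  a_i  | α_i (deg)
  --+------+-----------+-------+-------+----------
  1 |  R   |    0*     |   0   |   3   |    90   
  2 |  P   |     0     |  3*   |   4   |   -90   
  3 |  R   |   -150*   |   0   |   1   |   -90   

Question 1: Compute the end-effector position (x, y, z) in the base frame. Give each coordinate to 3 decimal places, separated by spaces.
after link 1: o_1 = (3.0000, 0.0000, 0.0000)
after link 2: o_2 = (7.0000, -3.0000, 0.0000)
after link 3: o_3 = (6.1340, -3.5000, 0.0000)

6.134 -3.500 0.000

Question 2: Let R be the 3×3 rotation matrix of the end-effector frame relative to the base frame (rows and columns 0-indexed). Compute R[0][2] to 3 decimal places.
End-effector z-axis (col 2 of R) = (0.5000,-0.8660,0.0000)
R[0][2] = 0.5000

0.500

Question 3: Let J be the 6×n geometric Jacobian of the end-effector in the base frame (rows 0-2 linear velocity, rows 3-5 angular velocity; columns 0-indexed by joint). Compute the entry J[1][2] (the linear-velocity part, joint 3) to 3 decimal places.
-0.866

axis z_2 = (0.0000,0.0000,1.0000); lever o_n−o_2 = (-0.8660,-0.5000,0.0000)
cross product → J_v[:, 2] = (0.5000,-0.8660,0.0000)
J_ω[:, 2] = z_2
entry J[1][2] = -0.8660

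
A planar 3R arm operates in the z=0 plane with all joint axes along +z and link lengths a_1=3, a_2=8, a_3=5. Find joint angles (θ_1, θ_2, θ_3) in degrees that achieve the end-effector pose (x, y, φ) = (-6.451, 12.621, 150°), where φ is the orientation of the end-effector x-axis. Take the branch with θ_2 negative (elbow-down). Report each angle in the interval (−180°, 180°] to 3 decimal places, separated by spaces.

wrist centre = target − a_3·(cos φ, sin φ) = (-2.1209, 10.1210)
cos θ_2 = (106.9327−3²−8²)/(2·3·8) = 0.7069; θ_2 = -45.0141° (elbow-down)
β = atan2(10.1210,-2.1209) = 101.8352°; ψ = atan2(-5.6583,8.6555) = -33.1735°
θ_1 = β − ψ = 135.0087°
θ_3 = φ − θ_1 − θ_2 = 60.0055° (wrapped to (-180°,180°])

135.009 -45.014 60.005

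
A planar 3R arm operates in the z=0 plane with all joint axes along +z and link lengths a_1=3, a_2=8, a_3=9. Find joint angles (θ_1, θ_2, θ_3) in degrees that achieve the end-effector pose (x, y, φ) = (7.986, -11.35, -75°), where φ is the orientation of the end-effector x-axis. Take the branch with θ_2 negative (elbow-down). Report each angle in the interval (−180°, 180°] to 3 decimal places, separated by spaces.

wrist centre = target − a_3·(cos φ, sin φ) = (5.6566, -2.6567)
cos θ_2 = (39.0553−3²−8²)/(2·3·8) = -0.7072; θ_2 = -135.0060° (elbow-down)
β = atan2(-2.6567,5.6566) = -25.1574°; ψ = atan2(-5.6563,-2.6574) = -115.1652°
θ_1 = β − ψ = 90.0079°
θ_3 = φ − θ_1 − θ_2 = -30.0019° (wrapped to (-180°,180°])

90.008 -135.006 -30.002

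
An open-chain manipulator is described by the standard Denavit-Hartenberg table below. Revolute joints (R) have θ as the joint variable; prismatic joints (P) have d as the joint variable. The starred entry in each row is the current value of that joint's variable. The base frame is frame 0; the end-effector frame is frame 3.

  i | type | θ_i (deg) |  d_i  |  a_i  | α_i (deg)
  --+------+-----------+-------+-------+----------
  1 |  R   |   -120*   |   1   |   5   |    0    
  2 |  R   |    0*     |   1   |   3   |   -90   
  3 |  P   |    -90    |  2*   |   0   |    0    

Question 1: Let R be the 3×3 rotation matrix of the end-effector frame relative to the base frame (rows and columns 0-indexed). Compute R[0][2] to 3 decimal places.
0.866

End-effector z-axis (col 2 of R) = (0.8660,-0.5000,0.0000)
R[0][2] = 0.8660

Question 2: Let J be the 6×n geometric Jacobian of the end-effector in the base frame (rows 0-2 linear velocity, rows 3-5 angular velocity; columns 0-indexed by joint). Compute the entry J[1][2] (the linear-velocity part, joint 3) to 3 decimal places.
-0.500

prismatic axis z_2 = (0.8660,-0.5000,0.0000)
J_v[:, 2] = z_2; J_ω[:, 2] = (0,0,0)
entry J[1][2] = -0.5000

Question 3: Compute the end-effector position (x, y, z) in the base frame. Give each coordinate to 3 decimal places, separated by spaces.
-2.268 -7.928 2.000

after link 1: o_1 = (-2.5000, -4.3301, 1.0000)
after link 2: o_2 = (-4.0000, -6.9282, 2.0000)
after link 3: o_3 = (-2.2679, -7.9282, 2.0000)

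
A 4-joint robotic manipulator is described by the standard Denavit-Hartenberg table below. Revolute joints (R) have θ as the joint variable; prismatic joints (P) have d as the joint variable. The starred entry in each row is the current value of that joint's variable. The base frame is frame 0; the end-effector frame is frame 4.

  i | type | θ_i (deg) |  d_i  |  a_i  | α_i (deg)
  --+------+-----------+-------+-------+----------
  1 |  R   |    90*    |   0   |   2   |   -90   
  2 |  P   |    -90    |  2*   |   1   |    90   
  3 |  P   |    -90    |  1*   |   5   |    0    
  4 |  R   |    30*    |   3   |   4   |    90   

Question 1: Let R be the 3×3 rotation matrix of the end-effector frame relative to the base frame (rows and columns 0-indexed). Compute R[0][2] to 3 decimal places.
End-effector z-axis (col 2 of R) = (0.5000,-0.0000,-0.8660)
R[0][2] = 0.5000

0.500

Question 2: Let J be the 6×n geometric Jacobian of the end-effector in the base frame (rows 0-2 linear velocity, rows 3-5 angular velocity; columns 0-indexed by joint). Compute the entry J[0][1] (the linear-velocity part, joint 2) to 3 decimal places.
prismatic axis z_1 = (-1.0000,0.0000,0.0000)
J_v[:, 1] = z_1; J_ω[:, 1] = (0,0,0)
entry J[0][1] = -1.0000

-1.000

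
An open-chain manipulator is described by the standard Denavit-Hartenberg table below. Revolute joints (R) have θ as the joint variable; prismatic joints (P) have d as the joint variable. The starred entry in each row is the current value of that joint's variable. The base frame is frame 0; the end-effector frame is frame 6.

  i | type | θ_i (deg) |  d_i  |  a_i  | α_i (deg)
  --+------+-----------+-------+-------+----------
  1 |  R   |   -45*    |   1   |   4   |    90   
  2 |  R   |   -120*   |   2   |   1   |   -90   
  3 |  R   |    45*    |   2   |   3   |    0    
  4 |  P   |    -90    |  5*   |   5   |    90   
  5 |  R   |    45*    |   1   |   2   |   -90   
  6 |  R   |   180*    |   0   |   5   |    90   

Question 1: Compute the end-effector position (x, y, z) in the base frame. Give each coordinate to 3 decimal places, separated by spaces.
after link 1: o_1 = (2.8284, -2.8284, 1.0000)
after link 2: o_2 = (1.0607, -3.8891, 0.1340)
after link 3: o_3 = (3.0354, -2.8638, -2.7031)
after link 4: o_4 = (2.3473, -7.1757, -8.2650)
after link 5: o_5 = (1.9026, -9.1453, -9.2258)
after link 6: o_6 = (2.3892, -6.0963, -5.2929)

2.389 -6.096 -5.293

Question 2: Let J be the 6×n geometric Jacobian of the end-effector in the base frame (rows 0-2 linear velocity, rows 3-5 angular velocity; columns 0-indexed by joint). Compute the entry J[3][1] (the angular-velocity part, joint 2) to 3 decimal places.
axis z_1 = (-0.7071,-0.7071,0.0000); lever o_n−o_1 = (-0.4392,-3.2679,-6.2929)
cross product → J_v[:, 1] = (4.4498,-4.4498,2.0002)
J_ω[:, 1] = z_1
entry J[3][1] = -0.7071

-0.707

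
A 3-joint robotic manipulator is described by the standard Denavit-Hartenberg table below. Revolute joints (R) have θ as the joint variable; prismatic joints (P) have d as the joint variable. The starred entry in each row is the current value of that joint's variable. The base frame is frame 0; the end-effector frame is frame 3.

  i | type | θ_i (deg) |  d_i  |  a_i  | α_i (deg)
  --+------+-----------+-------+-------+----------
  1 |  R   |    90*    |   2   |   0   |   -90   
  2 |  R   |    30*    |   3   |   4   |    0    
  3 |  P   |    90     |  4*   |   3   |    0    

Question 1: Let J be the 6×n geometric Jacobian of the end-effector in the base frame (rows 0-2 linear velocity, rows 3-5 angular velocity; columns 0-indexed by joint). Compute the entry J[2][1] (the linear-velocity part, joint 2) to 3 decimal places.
-1.964

axis z_1 = (-1.0000,0.0000,0.0000); lever o_n−o_1 = (-7.0000,1.9641,-4.5981)
cross product → J_v[:, 1] = (-0.0000,-4.5981,-1.9641)
J_ω[:, 1] = z_1
entry J[2][1] = -1.9641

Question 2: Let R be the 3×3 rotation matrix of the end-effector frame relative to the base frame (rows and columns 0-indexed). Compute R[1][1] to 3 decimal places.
End-effector y-axis (col 1 of R) = (-0.0000,-0.8660,0.5000)
R[1][1] = -0.8660

-0.866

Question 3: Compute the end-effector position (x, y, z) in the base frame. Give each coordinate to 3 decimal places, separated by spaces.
-7.000 1.964 -2.598

after link 1: o_1 = (0.0000, 0.0000, 2.0000)
after link 2: o_2 = (-3.0000, 3.4641, 0.0000)
after link 3: o_3 = (-7.0000, 1.9641, -2.5981)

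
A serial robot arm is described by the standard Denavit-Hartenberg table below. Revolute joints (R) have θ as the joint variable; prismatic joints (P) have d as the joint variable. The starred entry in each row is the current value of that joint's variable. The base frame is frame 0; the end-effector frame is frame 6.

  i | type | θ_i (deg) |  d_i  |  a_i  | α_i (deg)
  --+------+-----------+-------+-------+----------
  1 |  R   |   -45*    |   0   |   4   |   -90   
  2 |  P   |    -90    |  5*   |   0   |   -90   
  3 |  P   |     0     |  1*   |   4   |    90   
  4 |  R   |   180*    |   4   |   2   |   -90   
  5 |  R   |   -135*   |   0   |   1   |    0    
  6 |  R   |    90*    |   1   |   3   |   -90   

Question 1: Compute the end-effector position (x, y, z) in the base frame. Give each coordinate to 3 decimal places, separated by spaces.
11.192 5.536 0.586

after link 1: o_1 = (2.8284, -2.8284, 0.0000)
after link 2: o_2 = (6.3640, 0.7071, 0.0000)
after link 3: o_3 = (7.0711, 0.0000, 4.0000)
after link 4: o_4 = (9.8995, 2.8284, 2.0000)
after link 5: o_5 = (10.3995, 3.3284, 2.7071)
after link 6: o_6 = (11.1924, 5.5355, 0.5858)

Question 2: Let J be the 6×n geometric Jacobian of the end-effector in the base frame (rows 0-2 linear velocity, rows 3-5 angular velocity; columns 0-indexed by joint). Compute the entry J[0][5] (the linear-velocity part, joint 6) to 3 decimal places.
-1.500

axis z_5 = (-0.7071,0.7071,-0.0000); lever o_n−o_5 = (0.7929,2.2071,-2.1213)
cross product → J_v[:, 5] = (-1.5000,-1.5000,-2.1213)
J_ω[:, 5] = z_5
entry J[0][5] = -1.5000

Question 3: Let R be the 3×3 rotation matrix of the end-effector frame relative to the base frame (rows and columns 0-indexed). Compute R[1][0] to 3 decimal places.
End-effector x-axis (col 0 of R) = (0.5000,0.5000,-0.7071)
R[1][0] = 0.5000

0.500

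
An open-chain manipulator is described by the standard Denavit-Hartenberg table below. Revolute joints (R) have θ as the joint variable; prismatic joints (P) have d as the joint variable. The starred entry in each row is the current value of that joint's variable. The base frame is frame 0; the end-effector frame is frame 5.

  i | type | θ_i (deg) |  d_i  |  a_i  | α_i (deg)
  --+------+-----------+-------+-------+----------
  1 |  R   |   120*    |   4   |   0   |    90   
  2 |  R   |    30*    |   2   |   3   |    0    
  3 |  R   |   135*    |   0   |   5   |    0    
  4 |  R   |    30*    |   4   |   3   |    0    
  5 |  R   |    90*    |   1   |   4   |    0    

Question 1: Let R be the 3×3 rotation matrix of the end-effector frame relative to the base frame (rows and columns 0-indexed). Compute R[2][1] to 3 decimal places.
End-effector y-axis (col 1 of R) = (-0.4830,0.8365,0.2588)
R[2][1] = 0.2588

0.259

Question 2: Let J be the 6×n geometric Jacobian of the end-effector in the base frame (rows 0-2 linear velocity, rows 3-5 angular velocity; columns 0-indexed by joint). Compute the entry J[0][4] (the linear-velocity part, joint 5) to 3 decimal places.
axis z_4 = (0.8660,0.5000,0.0000); lever o_n−o_4 = (0.3484,1.3966,-3.8637)
cross product → J_v[:, 4] = (-1.9319,3.3461,1.0353)
J_ω[:, 4] = z_4
entry J[0][4] = -1.9319

-1.932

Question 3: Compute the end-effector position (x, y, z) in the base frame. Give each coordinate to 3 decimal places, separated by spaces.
after link 1: o_1 = (0.0000, 0.0000, 4.0000)
after link 2: o_2 = (0.4330, 3.2500, 5.5000)
after link 3: o_3 = (2.8478, -0.9326, 6.7941)
after link 4: o_4 = (7.7608, -1.4421, 6.0176)
after link 5: o_5 = (8.1092, -0.0456, 2.1539)

8.109 -0.046 2.154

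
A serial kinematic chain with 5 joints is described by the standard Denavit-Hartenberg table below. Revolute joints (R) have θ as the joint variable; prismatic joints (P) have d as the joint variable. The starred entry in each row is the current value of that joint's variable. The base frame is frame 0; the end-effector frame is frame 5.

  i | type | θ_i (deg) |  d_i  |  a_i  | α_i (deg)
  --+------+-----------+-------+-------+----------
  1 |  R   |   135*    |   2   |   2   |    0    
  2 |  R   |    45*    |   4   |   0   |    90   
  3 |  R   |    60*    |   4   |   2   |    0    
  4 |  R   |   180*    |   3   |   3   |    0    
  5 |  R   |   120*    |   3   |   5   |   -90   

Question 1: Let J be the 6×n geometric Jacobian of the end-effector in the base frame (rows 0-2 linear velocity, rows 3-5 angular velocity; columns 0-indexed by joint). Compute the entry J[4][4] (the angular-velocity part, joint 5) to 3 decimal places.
axis z_4 = (0.0000,1.0000,0.0000); lever o_n−o_4 = (-5.0000,3.0000,-0.0000)
cross product → J_v[:, 4] = (-0.0000,-0.0000,5.0000)
J_ω[:, 4] = z_4
entry J[4][4] = 1.0000

1.000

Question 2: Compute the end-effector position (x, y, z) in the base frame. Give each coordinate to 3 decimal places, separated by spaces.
after link 1: o_1 = (-1.4142, 1.4142, 2.0000)
after link 2: o_2 = (-1.4142, 1.4142, 6.0000)
after link 3: o_3 = (-2.4142, 5.4142, 7.7321)
after link 4: o_4 = (-0.9142, 8.4142, 5.1340)
after link 5: o_5 = (-5.9142, 11.4142, 5.1340)

-5.914 11.414 5.134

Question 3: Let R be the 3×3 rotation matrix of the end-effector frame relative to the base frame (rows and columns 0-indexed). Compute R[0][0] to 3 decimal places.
End-effector x-axis (col 0 of R) = (-1.0000,0.0000,-0.0000)
R[0][0] = -1.0000

-1.000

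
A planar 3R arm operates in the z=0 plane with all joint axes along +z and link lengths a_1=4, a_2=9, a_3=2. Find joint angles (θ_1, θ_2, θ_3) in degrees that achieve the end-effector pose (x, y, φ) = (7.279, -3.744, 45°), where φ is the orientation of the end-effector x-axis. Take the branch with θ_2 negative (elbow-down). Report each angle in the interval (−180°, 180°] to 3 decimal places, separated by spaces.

wrist centre = target − a_3·(cos φ, sin φ) = (5.8648, -5.1582)
cos θ_2 = (61.0029−4²−9²)/(2·4·9) = -0.5000; θ_2 = -119.9973° (elbow-down)
β = atan2(-5.1582,5.8648) = -41.3324°; ψ = atan2(-7.7944,-0.4996) = -93.6678°
θ_1 = β − ψ = 52.3354°
θ_3 = φ − θ_1 − θ_2 = 112.6620° (wrapped to (-180°,180°])

52.335 -119.997 112.662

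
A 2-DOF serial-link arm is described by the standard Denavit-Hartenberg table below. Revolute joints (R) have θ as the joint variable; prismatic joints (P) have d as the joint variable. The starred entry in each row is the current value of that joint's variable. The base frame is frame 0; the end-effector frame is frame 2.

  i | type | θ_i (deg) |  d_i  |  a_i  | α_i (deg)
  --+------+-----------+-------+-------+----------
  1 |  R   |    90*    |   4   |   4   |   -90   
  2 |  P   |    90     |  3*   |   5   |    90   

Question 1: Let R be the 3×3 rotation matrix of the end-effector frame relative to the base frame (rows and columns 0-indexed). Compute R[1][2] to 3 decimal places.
1.000

End-effector z-axis (col 2 of R) = (0.0000,1.0000,0.0000)
R[1][2] = 1.0000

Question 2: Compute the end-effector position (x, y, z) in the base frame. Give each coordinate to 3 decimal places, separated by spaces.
-3.000 4.000 -1.000

after link 1: o_1 = (0.0000, 4.0000, 4.0000)
after link 2: o_2 = (-3.0000, 4.0000, -1.0000)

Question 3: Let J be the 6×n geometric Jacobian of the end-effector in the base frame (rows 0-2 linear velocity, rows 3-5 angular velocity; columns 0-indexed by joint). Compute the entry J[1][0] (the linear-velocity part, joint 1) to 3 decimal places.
axis z_0 = ẑ; lever o_n−o_0 = (-3.0000,4.0000,-1.0000)
cross product → J_v[:, 0] = (-4.0000,-3.0000,0.0000)
J_ω[:, 0] = z_0
entry J[1][0] = -3.0000

-3.000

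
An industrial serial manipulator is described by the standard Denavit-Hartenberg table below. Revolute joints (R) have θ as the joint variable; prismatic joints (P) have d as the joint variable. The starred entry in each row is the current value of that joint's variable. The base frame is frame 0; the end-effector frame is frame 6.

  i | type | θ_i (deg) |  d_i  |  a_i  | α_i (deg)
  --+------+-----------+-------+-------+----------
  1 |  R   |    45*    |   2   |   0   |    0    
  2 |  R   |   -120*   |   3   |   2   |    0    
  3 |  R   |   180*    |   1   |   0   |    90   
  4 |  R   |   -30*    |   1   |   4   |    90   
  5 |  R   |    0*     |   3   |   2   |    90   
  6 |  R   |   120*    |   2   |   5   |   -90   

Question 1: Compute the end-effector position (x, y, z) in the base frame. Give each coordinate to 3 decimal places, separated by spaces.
after link 1: o_1 = (0.0000, 0.0000, 2.0000)
after link 2: o_2 = (0.5176, -1.9319, 5.0000)
after link 3: o_3 = (0.5176, -1.9319, 6.0000)
after link 4: o_4 = (0.5870, 1.6730, 4.0000)
after link 5: o_5 = (0.5269, 1.8972, 0.4019)
after link 6: o_6 = (-0.2842, -2.8030, -2.0981)

-0.284 -2.803 -2.098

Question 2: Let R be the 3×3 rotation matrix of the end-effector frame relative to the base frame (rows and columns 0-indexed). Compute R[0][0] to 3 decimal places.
0.224

End-effector x-axis (col 0 of R) = (0.2241,-0.8365,-0.5000)
R[0][0] = 0.2241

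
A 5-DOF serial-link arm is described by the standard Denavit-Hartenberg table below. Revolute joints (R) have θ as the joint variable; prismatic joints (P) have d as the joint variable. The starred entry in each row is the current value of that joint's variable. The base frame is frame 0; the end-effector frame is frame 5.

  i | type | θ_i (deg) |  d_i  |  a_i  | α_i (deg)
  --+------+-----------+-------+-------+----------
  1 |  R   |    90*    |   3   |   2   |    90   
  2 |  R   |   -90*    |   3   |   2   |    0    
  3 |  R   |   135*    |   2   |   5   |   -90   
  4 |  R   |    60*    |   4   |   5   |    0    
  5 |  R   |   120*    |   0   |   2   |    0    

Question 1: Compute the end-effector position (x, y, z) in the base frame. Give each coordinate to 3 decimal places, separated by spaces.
0.670 3.061 7.718

after link 1: o_1 = (0.0000, 2.0000, 3.0000)
after link 2: o_2 = (3.0000, 2.0000, 1.0000)
after link 3: o_3 = (5.0000, 5.5355, 4.5355)
after link 4: o_4 = (0.6699, 4.4749, 9.1317)
after link 5: o_5 = (0.6699, 3.0607, 7.7175)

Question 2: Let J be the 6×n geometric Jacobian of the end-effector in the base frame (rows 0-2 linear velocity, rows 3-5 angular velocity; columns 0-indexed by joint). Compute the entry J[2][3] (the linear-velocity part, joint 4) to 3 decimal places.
axis z_3 = (-0.0000,-0.7071,0.7071); lever o_n−o_3 = (-4.3301,-2.4749,3.1820)
cross product → J_v[:, 3] = (-0.5000,-3.0619,-3.0619)
J_ω[:, 3] = z_3
entry J[2][3] = -3.0619

-3.062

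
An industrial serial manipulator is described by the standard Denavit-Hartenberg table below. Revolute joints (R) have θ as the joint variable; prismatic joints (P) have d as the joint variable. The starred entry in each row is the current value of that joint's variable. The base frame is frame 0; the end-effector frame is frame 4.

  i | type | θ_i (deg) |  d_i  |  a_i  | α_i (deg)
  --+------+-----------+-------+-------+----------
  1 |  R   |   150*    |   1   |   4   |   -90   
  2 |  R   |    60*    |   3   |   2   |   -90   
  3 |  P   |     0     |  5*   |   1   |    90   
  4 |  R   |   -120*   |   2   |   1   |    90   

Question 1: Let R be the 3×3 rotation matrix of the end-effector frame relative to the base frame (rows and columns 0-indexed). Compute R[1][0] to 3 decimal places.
End-effector x-axis (col 0 of R) = (-0.4330,0.2500,0.8660)
R[1][0] = 0.2500

0.250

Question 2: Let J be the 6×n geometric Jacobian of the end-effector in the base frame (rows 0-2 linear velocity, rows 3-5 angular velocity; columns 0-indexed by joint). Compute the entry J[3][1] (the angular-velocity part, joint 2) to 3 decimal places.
-0.500

axis z_1 = (-0.5000,-0.8660,0.0000); lever o_n−o_1 = (-0.4821,-5.4952,-4.2321)
cross product → J_v[:, 1] = (3.6651,-2.1160,2.3301)
J_ω[:, 1] = z_1
entry J[3][1] = -0.5000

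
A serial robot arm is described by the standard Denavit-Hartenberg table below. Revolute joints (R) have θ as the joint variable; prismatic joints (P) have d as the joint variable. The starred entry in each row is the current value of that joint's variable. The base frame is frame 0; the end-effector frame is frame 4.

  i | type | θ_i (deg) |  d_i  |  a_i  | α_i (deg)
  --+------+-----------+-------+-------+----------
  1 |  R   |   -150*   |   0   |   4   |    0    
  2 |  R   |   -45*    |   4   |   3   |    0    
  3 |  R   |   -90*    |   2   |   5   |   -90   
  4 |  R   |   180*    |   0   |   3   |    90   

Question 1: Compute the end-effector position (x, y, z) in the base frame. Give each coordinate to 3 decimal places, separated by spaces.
-5.844 0.708 6.000

after link 1: o_1 = (-3.4641, -2.0000, 0.0000)
after link 2: o_2 = (-6.3619, -1.2235, 4.0000)
after link 3: o_3 = (-5.0678, 3.6061, 6.0000)
after link 4: o_4 = (-5.8442, 0.7083, 6.0000)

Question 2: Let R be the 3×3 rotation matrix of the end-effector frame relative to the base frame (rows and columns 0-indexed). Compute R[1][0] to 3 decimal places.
-0.966

End-effector x-axis (col 0 of R) = (-0.2588,-0.9659,-0.0000)
R[1][0] = -0.9659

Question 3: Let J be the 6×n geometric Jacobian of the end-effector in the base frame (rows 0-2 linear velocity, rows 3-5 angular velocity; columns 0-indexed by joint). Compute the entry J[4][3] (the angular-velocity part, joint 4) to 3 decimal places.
axis z_3 = (-0.9659,0.2588,0.0000); lever o_n−o_3 = (-0.7765,-2.8978,0.0000)
cross product → J_v[:, 3] = (0.0000,-0.0000,3.0000)
J_ω[:, 3] = z_3
entry J[4][3] = 0.2588

0.259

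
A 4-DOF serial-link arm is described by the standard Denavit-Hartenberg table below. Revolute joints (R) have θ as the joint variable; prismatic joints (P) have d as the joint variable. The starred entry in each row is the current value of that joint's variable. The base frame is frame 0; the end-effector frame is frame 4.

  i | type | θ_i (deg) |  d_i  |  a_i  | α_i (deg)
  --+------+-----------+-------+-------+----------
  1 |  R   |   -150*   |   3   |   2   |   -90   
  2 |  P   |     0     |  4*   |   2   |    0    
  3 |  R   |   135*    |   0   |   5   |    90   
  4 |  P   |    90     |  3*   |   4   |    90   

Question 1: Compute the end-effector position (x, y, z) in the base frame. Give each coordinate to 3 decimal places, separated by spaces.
after link 1: o_1 = (-1.7321, -1.0000, 3.0000)
after link 2: o_2 = (-1.4641, -5.4641, 3.0000)
after link 3: o_3 = (1.5978, -3.6963, -0.5355)
after link 4: o_4 = (1.7606, -8.2211, -2.6569)

1.761 -8.221 -2.657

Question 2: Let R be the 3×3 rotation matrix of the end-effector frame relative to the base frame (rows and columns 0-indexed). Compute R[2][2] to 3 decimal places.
-0.707

End-effector z-axis (col 2 of R) = (0.6124,0.3536,-0.7071)
R[2][2] = -0.7071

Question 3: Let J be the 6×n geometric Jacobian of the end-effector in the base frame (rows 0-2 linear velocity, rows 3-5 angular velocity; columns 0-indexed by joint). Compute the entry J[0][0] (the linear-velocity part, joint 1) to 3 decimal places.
axis z_0 = ẑ; lever o_n−o_0 = (1.7606,-8.2211,-2.6569)
cross product → J_v[:, 0] = (8.2211,1.7606,-0.0000)
J_ω[:, 0] = z_0
entry J[0][0] = 8.2211

8.221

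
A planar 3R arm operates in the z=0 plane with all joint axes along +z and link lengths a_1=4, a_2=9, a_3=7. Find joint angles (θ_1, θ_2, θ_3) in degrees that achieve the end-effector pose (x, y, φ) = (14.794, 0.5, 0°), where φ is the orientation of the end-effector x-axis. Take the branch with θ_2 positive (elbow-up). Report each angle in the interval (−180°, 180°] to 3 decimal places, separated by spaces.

-90.003 120.003 -30.000

wrist centre = target − a_3·(cos φ, sin φ) = (7.7940, 0.5000)
cos θ_2 = (60.9964−4²−9²)/(2·4·9) = -0.5000; θ_2 = 120.0033° (elbow-up)
β = atan2(0.5000,7.7940) = 3.6706°; ψ = atan2(7.7940,-0.5004) = 93.6739°
θ_1 = β − ψ = -90.0033°
θ_3 = φ − θ_1 − θ_2 = -30.0000° (wrapped to (-180°,180°])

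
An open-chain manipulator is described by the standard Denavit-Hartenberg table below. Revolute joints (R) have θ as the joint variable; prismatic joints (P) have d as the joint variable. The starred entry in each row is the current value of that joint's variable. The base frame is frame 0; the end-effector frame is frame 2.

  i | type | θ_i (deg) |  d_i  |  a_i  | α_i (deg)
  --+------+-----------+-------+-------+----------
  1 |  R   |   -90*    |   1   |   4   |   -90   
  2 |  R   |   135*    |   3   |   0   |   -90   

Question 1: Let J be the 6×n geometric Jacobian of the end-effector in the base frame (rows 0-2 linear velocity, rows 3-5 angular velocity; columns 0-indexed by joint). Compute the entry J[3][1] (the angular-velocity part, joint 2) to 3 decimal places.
1.000

axis z_1 = (1.0000,0.0000,0.0000); lever o_n−o_1 = (3.0000,0.0000,0.0000)
cross product → J_v[:, 1] = (0.0000,-0.0000,-0.0000)
J_ω[:, 1] = z_1
entry J[3][1] = 1.0000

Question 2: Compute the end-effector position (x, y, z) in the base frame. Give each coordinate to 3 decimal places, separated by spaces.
after link 1: o_1 = (0.0000, -4.0000, 1.0000)
after link 2: o_2 = (3.0000, -4.0000, 1.0000)

3.000 -4.000 1.000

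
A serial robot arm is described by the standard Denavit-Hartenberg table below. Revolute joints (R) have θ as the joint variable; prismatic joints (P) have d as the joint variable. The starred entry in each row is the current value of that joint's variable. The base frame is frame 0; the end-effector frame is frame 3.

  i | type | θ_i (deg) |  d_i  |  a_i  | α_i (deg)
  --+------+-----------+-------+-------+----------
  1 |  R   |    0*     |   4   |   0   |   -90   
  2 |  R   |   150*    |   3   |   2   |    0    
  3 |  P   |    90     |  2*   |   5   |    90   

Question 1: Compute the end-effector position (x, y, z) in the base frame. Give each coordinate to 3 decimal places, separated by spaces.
after link 1: o_1 = (0.0000, 0.0000, 4.0000)
after link 2: o_2 = (-1.7321, 3.0000, 3.0000)
after link 3: o_3 = (-4.2321, 5.0000, 7.3301)

-4.232 5.000 7.330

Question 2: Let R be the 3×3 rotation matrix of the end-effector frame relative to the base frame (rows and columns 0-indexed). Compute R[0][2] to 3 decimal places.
-0.866

End-effector z-axis (col 2 of R) = (-0.8660,0.0000,-0.5000)
R[0][2] = -0.8660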